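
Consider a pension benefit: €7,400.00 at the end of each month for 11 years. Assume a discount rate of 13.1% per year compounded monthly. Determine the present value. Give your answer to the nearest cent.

This is an ordinary annuity: 132 payments of €7,400.00 at the end of each month.
Periodic rate r = 0.131/12 per month; n is counted in months.
PV = PMT × [(1 − (1+r)^−n)/r] = 7,400 × [1 − (1+r)^−132] / r = €516,160.89

€516,160.89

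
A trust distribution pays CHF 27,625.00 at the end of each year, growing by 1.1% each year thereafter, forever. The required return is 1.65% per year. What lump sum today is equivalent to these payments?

CHF 5,022,727.27

Periodic rate r = 0.0165 per year.
Growing perpetuity (Gordon): PV = PMT₁ / (r − g) = 27,625 / (r − 0.011) = CHF 5,022,727.27.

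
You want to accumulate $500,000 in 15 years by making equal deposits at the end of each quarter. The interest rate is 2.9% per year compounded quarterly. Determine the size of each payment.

Level ordinary annuity; solve FV = PMT × [((1+r)^n − 1)/r] for PMT.
Periodic rate r = 0.029/4 per quarter; n is counted in quarters.
With n = 60: PMT = 500,000 / ([((1+r)^n − 1)/r]) = $6,681.53

$6,681.53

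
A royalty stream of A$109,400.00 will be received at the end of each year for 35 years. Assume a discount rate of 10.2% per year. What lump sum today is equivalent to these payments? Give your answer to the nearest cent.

This is an ordinary annuity: 35 payments of A$109,400.00 at the end of each year.
Periodic rate r = 0.102 per year.
PV = PMT × [(1 − (1+r)^−n)/r] = 109,400 × [1 − (1+r)^−35] / r = A$1,036,734.32

A$1,036,734.32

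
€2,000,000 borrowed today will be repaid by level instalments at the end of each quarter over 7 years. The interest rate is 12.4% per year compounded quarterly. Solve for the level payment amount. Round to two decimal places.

€107,893.77

Level ordinary annuity; solve PV = PMT × [(1 − (1+r)^−n)/r] for PMT.
Periodic rate r = 0.124/4 per quarter; n is counted in quarters.
With n = 28: PMT = 2,000,000 / ([(1 − (1+r)^−n)/r]) = €107,893.77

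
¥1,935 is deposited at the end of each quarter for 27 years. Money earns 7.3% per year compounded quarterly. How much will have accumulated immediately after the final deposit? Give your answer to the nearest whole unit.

This is an ordinary annuity: 108 deposits of ¥1,935 at the end of each quarter.
Periodic rate r = 0.073/4 per quarter; n is counted in quarters.
FV = PMT × [((1+r)^n − 1)/r] = 1,935 × [(1+r)^108 − 1] / r = ¥641,617

¥641,617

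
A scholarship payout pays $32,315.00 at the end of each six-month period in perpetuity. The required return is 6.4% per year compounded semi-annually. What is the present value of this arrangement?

$1,009,843.75

Periodic rate r = 0.064/2 per half-year.
Level perpetuity: PV = PMT / r = 32,315 / (0.064/2) = $1,009,843.75.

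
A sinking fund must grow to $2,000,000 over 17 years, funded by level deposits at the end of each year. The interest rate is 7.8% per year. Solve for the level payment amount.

$60,342.42

Level ordinary annuity; solve FV = PMT × [((1+r)^n − 1)/r] for PMT.
Periodic rate r = 0.078 per year.
With n = 17: PMT = 2,000,000 / ([((1+r)^n − 1)/r]) = $60,342.42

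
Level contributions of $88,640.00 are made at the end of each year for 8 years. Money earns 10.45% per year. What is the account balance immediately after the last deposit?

$1,030,391.53

This is an ordinary annuity: 8 deposits of $88,640.00 at the end of each year.
Periodic rate r = 0.1045 per year.
FV = PMT × [((1+r)^n − 1)/r] = 88,640 × [(1+r)^8 − 1] / r = $1,030,391.53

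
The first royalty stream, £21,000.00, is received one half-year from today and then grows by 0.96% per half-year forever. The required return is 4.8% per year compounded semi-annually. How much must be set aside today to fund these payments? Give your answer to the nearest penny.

Periodic rate r = 0.048/2 per half-year.
Growing perpetuity (Gordon): PV = PMT₁ / (r − g) = 21,000 / (r − 0.0096) = £1,458,333.33.

£1,458,333.33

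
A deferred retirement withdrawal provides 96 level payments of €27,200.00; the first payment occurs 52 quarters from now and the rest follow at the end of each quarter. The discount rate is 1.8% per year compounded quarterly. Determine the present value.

Ordinary annuity of 96 payments, first payment at period 52.
Periodic rate r = 0.018/4 per quarter; n is counted in quarters.
The ordinary-annuity PV formula values the stream one period before the first payment (period 51); discount that back 51 periods:
PV₀ = 27,200 × [1 − (1+r)^−96] / r × (1+r)^−51 = €1,683,361.48

€1,683,361.48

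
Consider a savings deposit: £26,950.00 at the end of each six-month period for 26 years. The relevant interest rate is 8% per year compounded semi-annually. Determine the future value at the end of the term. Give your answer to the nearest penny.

£4,505,089.14

This is an ordinary annuity: 52 deposits of £26,950.00 at the end of each six-month period.
Periodic rate r = 0.08/2 per half-year; n is counted in half-years.
FV = PMT × [((1+r)^n − 1)/r] = 26,950 × [(1+r)^52 − 1] / r = £4,505,089.14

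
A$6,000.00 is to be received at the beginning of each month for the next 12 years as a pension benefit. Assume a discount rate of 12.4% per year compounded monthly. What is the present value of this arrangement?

A$453,151.29

This is an annuity due: 144 payments of A$6,000.00 at the beginning of each month.
Periodic rate r = 0.124/12 per month; n is counted in months.
PV = PMT × [(1 − (1+r)^−n)/r] × (1+r) = 6,000 × [1 − (1+r)^−144] / r × (1+r) = A$453,151.29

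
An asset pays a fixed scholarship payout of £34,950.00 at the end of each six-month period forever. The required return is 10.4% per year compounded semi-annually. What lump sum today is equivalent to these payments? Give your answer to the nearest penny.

£672,115.38

Periodic rate r = 0.104/2 per half-year.
Level perpetuity: PV = PMT / r = 34,950 / (0.104/2) = £672,115.38.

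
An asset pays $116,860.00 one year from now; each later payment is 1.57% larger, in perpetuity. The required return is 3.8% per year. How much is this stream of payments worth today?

$5,240,358.74

Periodic rate r = 0.038 per year.
Growing perpetuity (Gordon): PV = PMT₁ / (r − g) = 116,860 / (r − 0.0157) = $5,240,358.74.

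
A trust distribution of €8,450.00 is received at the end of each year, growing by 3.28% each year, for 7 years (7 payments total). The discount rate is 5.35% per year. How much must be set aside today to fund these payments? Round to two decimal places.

Periodic rate r = 0.0535 per year.
Growing ordinary annuity: PV = PMT₁ × [1 − ((1+g)/(1+r))^n] / (r − g) = 8,450 × [1 − ((1+0.0328)/(1+r))^7] / (r − 0.0328) = €52,942.84.

€52,942.84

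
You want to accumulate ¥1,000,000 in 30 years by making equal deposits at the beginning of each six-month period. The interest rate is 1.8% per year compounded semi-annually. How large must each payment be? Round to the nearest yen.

¥12,530

Level annuity due; solve FV = PMT × [((1+r)^n − 1)/r] × (1+r) for PMT.
Periodic rate r = 0.018/2 per half-year; n is counted in half-years.
With n = 60: PMT = 1,000,000 / ([((1+r)^n − 1)/r] × (1+r)) = ¥12,530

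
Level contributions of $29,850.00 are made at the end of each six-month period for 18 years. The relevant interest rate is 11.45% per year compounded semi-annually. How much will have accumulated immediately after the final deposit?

This is an ordinary annuity: 36 deposits of $29,850.00 at the end of each six-month period.
Periodic rate r = 0.1145/2 per half-year; n is counted in half-years.
FV = PMT × [((1+r)^n − 1)/r] = 29,850 × [(1+r)^36 − 1] / r = $3,347,309.47

$3,347,309.47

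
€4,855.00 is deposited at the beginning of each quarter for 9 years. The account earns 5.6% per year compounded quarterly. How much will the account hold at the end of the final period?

€228,409.42

This is an annuity due: 36 deposits of €4,855.00 at the beginning of each quarter.
Periodic rate r = 0.056/4 per quarter; n is counted in quarters.
FV = PMT × [((1+r)^n − 1)/r] × (1+r) = 4,855 × [(1+r)^36 − 1] / r × (1+r) = €228,409.42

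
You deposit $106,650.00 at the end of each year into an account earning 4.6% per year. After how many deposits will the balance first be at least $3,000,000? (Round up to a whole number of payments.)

Periodic rate r = 0.046 per year.
Ordinary annuity FV: 3,000,000 = 106,650 × [((1+r)^n − 1)/r].
(1+r)^n = 1 + 3,000,000 × r / 106,650, so n = ln(1 + 3,000,000·r/106,650) / ln(1+r) = 18.46.
Round up to a whole number of payments: n = 19.

19 payments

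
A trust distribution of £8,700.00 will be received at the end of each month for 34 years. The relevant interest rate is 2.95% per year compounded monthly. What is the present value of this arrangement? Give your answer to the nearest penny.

This is an ordinary annuity: 408 payments of £8,700.00 at the end of each month.
Periodic rate r = 0.0295/12 per month; n is counted in months.
PV = PMT × [(1 − (1+r)^−n)/r] = 8,700 × [1 − (1+r)^−408] / r = £2,239,365.21

£2,239,365.21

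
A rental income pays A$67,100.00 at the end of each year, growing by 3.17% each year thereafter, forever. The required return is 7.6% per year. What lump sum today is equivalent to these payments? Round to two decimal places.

A$1,514,672.69

Periodic rate r = 0.076 per year.
Growing perpetuity (Gordon): PV = PMT₁ / (r − g) = 67,100 / (r − 0.0317) = A$1,514,672.69.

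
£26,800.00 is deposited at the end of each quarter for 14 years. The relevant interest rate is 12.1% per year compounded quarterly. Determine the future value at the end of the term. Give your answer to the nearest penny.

This is an ordinary annuity: 56 deposits of £26,800.00 at the end of each quarter.
Periodic rate r = 0.121/4 per quarter; n is counted in quarters.
FV = PMT × [((1+r)^n − 1)/r] = 26,800 × [(1+r)^56 − 1] / r = £3,815,115.21

£3,815,115.21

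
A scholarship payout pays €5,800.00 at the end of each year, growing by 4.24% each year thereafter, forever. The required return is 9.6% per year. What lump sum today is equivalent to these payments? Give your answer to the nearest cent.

Periodic rate r = 0.096 per year.
Growing perpetuity (Gordon): PV = PMT₁ / (r − g) = 5,800 / (r − 0.0424) = €108,208.96.

€108,208.96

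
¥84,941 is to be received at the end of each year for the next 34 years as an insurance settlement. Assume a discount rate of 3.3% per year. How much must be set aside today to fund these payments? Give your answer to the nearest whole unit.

This is an ordinary annuity: 34 payments of ¥84,941 at the end of each year.
Periodic rate r = 0.033 per year.
PV = PMT × [(1 − (1+r)^−n)/r] = 84,941 × [1 − (1+r)^−34] / r = ¥1,720,491

¥1,720,491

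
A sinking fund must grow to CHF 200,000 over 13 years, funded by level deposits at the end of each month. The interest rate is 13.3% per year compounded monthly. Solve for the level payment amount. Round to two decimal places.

CHF 483.81

Level ordinary annuity; solve FV = PMT × [((1+r)^n − 1)/r] for PMT.
Periodic rate r = 0.133/12 per month; n is counted in months.
With n = 156: PMT = 200,000 / ([((1+r)^n − 1)/r]) = CHF 483.81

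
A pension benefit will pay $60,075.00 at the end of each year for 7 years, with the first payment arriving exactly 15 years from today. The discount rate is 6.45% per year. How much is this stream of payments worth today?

Ordinary annuity of 7 payments, first payment at period 15.
Periodic rate r = 0.0645 per year.
The ordinary-annuity PV formula values the stream one period before the first payment (period 14); discount that back 14 periods:
PV₀ = 60,075 × [1 − (1+r)^−7] / r × (1+r)^−14 = $137,580.80

$137,580.80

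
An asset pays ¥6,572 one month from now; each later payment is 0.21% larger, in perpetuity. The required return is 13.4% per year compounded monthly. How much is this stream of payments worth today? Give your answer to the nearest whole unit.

Periodic rate r = 0.134/12 per month.
Growing perpetuity (Gordon): PV = PMT₁ / (r − g) = 6,572 / (r − 0.0021) = ¥724,853.

¥724,853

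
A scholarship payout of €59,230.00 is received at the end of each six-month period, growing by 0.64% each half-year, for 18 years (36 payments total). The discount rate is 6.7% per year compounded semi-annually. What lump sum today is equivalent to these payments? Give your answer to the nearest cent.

Periodic rate r = 0.067/2 per half-year; n is counted in half-years.
Growing ordinary annuity: PV = PMT₁ × [1 − ((1+g)/(1+r))^n] / (r − g) = 59,230 × [1 − ((1+0.0064)/(1+r))^36] / (r − 0.0064) = €1,345,882.59.

€1,345,882.59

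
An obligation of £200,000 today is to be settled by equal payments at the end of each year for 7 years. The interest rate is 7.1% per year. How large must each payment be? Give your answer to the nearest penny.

Level ordinary annuity; solve PV = PMT × [(1 − (1+r)^−n)/r] for PMT.
Periodic rate r = 0.071 per year.
With n = 7: PMT = 200,000 / ([(1 − (1+r)^−n)/r]) = £37,240.13

£37,240.13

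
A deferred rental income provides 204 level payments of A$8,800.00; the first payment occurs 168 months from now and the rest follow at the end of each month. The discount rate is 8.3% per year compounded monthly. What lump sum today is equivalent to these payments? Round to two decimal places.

A$303,782.96

Ordinary annuity of 204 payments, first payment at period 168.
Periodic rate r = 0.083/12 per month; n is counted in months.
The ordinary-annuity PV formula values the stream one period before the first payment (period 167); discount that back 167 periods:
PV₀ = 8,800 × [1 − (1+r)^−204] / r × (1+r)^−167 = A$303,782.96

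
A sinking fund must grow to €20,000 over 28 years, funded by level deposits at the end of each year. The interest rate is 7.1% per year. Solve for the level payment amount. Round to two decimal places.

Level ordinary annuity; solve FV = PMT × [((1+r)^n − 1)/r] for PMT.
Periodic rate r = 0.071 per year.
With n = 28: PMT = 20,000 / ([((1+r)^n − 1)/r]) = €243.78

€243.78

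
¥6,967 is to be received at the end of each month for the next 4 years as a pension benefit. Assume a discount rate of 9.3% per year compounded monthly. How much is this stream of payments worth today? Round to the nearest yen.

¥278,371

This is an ordinary annuity: 48 payments of ¥6,967 at the end of each month.
Periodic rate r = 0.093/12 per month; n is counted in months.
PV = PMT × [(1 − (1+r)^−n)/r] = 6,967 × [1 − (1+r)^−48] / r = ¥278,371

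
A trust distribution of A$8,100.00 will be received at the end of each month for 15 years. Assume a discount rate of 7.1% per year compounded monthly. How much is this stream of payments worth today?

A$895,593.41

This is an ordinary annuity: 180 payments of A$8,100.00 at the end of each month.
Periodic rate r = 0.071/12 per month; n is counted in months.
PV = PMT × [(1 − (1+r)^−n)/r] = 8,100 × [1 − (1+r)^−180] / r = A$895,593.41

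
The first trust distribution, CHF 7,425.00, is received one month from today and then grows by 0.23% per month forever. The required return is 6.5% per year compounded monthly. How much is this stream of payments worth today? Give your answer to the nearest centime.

Periodic rate r = 0.065/12 per month.
Growing perpetuity (Gordon): PV = PMT₁ / (r − g) = 7,425 / (r − 0.0023) = CHF 2,382,352.94.

CHF 2,382,352.94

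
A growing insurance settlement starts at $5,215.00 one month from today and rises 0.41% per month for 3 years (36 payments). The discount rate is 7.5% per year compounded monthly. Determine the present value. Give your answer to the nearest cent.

$179,763.67

Periodic rate r = 0.075/12 per month; n is counted in months.
Growing ordinary annuity: PV = PMT₁ × [1 − ((1+g)/(1+r))^n] / (r − g) = 5,215 × [1 − ((1+0.0041)/(1+r))^36] / (r − 0.0041) = $179,763.67.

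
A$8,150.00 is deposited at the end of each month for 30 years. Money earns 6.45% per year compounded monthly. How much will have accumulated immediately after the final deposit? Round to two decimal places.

This is an ordinary annuity: 360 deposits of A$8,150.00 at the end of each month.
Periodic rate r = 0.0645/12 per month; n is counted in months.
FV = PMT × [((1+r)^n − 1)/r] = 8,150 × [(1+r)^360 − 1] / r = A$8,928,242.62

A$8,928,242.62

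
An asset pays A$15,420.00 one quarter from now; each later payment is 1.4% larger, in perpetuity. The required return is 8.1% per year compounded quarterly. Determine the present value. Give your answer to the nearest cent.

Periodic rate r = 0.081/4 per quarter.
Growing perpetuity (Gordon): PV = PMT₁ / (r − g) = 15,420 / (r − 0.014) = A$2,467,200.00.

A$2,467,200.00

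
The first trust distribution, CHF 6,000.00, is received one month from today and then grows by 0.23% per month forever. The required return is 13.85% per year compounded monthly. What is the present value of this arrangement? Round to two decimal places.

CHF 649,233.54

Periodic rate r = 0.1385/12 per month.
Growing perpetuity (Gordon): PV = PMT₁ / (r − g) = 6,000 / (r − 0.0023) = CHF 649,233.54.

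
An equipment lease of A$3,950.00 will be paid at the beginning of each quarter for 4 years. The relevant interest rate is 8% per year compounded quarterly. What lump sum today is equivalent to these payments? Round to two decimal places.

A$54,704.59

This is an annuity due: 16 payments of A$3,950.00 at the beginning of each quarter.
Periodic rate r = 0.08/4 per quarter; n is counted in quarters.
PV = PMT × [(1 − (1+r)^−n)/r] × (1+r) = 3,950 × [1 − (1+r)^−16] / r × (1+r) = A$54,704.59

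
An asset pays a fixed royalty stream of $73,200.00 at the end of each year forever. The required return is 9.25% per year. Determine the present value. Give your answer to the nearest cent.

Periodic rate r = 0.0925 per year.
Level perpetuity: PV = PMT / r = 73,200 / (0.0925) = $791,351.35.

$791,351.35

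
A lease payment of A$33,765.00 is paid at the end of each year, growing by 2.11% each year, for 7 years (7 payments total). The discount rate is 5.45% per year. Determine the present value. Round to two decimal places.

A$203,930.75

Periodic rate r = 0.0545 per year.
Growing ordinary annuity: PV = PMT₁ × [1 − ((1+g)/(1+r))^n] / (r − g) = 33,765 × [1 − ((1+0.0211)/(1+r))^7] / (r − 0.0211) = A$203,930.75.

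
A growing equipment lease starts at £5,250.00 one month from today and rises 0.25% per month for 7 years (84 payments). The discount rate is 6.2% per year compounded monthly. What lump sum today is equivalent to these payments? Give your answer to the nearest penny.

£393,751.88

Periodic rate r = 0.062/12 per month; n is counted in months.
Growing ordinary annuity: PV = PMT₁ × [1 − ((1+g)/(1+r))^n] / (r − g) = 5,250 × [1 − ((1+0.0025)/(1+r))^84] / (r − 0.0025) = £393,751.88.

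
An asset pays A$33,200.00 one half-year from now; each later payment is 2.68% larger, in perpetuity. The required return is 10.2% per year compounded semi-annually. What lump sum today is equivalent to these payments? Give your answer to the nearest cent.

A$1,371,900.83

Periodic rate r = 0.102/2 per half-year.
Growing perpetuity (Gordon): PV = PMT₁ / (r − g) = 33,200 / (r − 0.0268) = A$1,371,900.83.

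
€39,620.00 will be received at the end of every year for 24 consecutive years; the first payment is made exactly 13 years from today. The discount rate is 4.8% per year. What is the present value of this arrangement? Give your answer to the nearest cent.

Ordinary annuity of 24 payments, first payment at period 13.
Periodic rate r = 0.048 per year.
The ordinary-annuity PV formula values the stream one period before the first payment (period 12); discount that back 12 periods:
PV₀ = 39,620 × [1 − (1+r)^−24] / r × (1+r)^−12 = €317,620.24

€317,620.24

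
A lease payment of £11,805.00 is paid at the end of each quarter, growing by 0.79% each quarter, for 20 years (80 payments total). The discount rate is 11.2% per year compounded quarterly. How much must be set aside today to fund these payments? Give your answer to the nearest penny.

Periodic rate r = 0.112/4 per quarter; n is counted in quarters.
Growing ordinary annuity: PV = PMT₁ × [1 − ((1+g)/(1+r))^n] / (r − g) = 11,805 × [1 − ((1+0.0079)/(1+r))^80] / (r − 0.0079) = £466,304.79.

£466,304.79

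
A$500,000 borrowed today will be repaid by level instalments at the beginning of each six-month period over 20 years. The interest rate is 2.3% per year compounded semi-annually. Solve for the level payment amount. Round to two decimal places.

A$15,487.04

Level annuity due; solve PV = PMT × [(1 − (1+r)^−n)/r] × (1+r) for PMT.
Periodic rate r = 0.023/2 per half-year; n is counted in half-years.
With n = 40: PMT = 500,000 / ([(1 − (1+r)^−n)/r] × (1+r)) = A$15,487.04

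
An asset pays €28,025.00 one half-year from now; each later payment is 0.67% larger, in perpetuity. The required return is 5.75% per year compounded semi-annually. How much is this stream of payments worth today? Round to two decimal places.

Periodic rate r = 0.0575/2 per half-year.
Growing perpetuity (Gordon): PV = PMT₁ / (r − g) = 28,025 / (r − 0.0067) = €1,270,975.06.

€1,270,975.06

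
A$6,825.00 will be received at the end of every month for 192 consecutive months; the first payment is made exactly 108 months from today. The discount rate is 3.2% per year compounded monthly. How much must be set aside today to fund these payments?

Ordinary annuity of 192 payments, first payment at period 108.
Periodic rate r = 0.032/12 per month; n is counted in months.
The ordinary-annuity PV formula values the stream one period before the first payment (period 107); discount that back 107 periods:
PV₀ = 6,825 × [1 − (1+r)^−192] / r × (1+r)^−107 = A$770,479.46

A$770,479.46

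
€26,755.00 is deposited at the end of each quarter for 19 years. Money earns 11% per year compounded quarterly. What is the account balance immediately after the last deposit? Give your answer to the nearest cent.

€6,674,096.07

This is an ordinary annuity: 76 deposits of €26,755.00 at the end of each quarter.
Periodic rate r = 0.11/4 per quarter; n is counted in quarters.
FV = PMT × [((1+r)^n − 1)/r] = 26,755 × [(1+r)^76 − 1] / r = €6,674,096.07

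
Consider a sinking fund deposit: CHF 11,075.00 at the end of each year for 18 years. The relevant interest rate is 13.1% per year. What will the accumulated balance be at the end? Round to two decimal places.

CHF 690,632.25

This is an ordinary annuity: 18 deposits of CHF 11,075.00 at the end of each year.
Periodic rate r = 0.131 per year.
FV = PMT × [((1+r)^n − 1)/r] = 11,075 × [(1+r)^18 − 1] / r = CHF 690,632.25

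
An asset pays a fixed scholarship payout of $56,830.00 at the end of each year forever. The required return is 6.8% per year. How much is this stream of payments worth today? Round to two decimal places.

Periodic rate r = 0.068 per year.
Level perpetuity: PV = PMT / r = 56,830 / (0.068) = $835,735.29.

$835,735.29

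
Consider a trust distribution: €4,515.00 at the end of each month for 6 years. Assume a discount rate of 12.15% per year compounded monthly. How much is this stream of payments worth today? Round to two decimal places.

This is an ordinary annuity: 72 payments of €4,515.00 at the end of each month.
Periodic rate r = 0.1215/12 per month; n is counted in months.
PV = PMT × [(1 − (1+r)^−n)/r] = 4,515 × [1 − (1+r)^−72] / r = €230,025.20

€230,025.20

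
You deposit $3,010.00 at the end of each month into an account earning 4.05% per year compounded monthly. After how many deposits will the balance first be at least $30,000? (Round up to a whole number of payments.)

10 payments

Periodic rate r = 0.0405/12 per month; n is counted in months.
Ordinary annuity FV: 30,000 = 3,010 × [((1+r)^n − 1)/r].
(1+r)^n = 1 + 30,000 × r / 3,010, so n = ln(1 + 30,000·r/3,010) / ln(1+r) = 9.82.
Round up to a whole number of payments: n = 10.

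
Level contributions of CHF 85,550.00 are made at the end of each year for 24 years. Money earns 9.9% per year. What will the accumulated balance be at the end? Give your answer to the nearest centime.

CHF 7,463,642.30

This is an ordinary annuity: 24 deposits of CHF 85,550.00 at the end of each year.
Periodic rate r = 0.099 per year.
FV = PMT × [((1+r)^n − 1)/r] = 85,550 × [(1+r)^24 − 1] / r = CHF 7,463,642.30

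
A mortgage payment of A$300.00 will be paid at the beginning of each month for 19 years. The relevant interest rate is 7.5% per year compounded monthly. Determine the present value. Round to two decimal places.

This is an annuity due: 228 payments of A$300.00 at the beginning of each month.
Periodic rate r = 0.075/12 per month; n is counted in months.
PV = PMT × [(1 − (1+r)^−n)/r] × (1+r) = 300 × [1 − (1+r)^−228] / r × (1+r) = A$36,631.81

A$36,631.81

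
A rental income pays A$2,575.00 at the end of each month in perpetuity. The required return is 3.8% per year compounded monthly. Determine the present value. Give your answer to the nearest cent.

Periodic rate r = 0.038/12 per month.
Level perpetuity: PV = PMT / r = 2,575 / (0.038/12) = A$813,157.89.

A$813,157.89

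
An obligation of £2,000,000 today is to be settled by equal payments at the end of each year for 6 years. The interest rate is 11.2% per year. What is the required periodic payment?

Level ordinary annuity; solve PV = PMT × [(1 − (1+r)^−n)/r] for PMT.
Periodic rate r = 0.112 per year.
With n = 6: PMT = 2,000,000 / ([(1 − (1+r)^−n)/r]) = £475,480.10

£475,480.10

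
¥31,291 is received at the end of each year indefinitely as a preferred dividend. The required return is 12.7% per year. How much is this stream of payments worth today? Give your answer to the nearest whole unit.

¥246,386

Periodic rate r = 0.127 per year.
Level perpetuity: PV = PMT / r = 31,291 / (0.127) = ¥246,386.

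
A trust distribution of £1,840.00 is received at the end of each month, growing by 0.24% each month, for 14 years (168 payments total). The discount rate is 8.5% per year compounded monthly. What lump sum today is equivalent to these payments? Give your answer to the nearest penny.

Periodic rate r = 0.085/12 per month; n is counted in months.
Growing ordinary annuity: PV = PMT₁ × [1 − ((1+g)/(1+r))^n] / (r − g) = 1,840 × [1 − ((1+0.0024)/(1+r))^168] / (r − 0.0024) = £213,338.17.

£213,338.17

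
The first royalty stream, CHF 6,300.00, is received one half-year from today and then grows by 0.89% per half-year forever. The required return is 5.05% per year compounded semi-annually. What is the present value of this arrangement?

CHF 385,321.10

Periodic rate r = 0.0505/2 per half-year.
Growing perpetuity (Gordon): PV = PMT₁ / (r − g) = 6,300 / (r − 0.0089) = CHF 385,321.10.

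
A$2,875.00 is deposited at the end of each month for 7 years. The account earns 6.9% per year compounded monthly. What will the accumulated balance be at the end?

This is an ordinary annuity: 84 deposits of A$2,875.00 at the end of each month.
Periodic rate r = 0.069/12 per month; n is counted in months.
FV = PMT × [((1+r)^n − 1)/r] = 2,875 × [(1+r)^84 − 1] / r = A$309,344.59

A$309,344.59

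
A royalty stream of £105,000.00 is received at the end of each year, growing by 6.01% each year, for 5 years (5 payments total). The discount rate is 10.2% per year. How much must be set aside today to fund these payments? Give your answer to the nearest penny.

Periodic rate r = 0.102 per year.
Growing ordinary annuity: PV = PMT₁ × [1 − ((1+g)/(1+r))^n] / (r − g) = 105,000 × [1 − ((1+0.0601)/(1+r))^5] / (r − 0.0601) = £441,530.34.

£441,530.34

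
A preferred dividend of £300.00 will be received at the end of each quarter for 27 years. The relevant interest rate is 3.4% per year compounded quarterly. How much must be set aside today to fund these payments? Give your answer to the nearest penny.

£21,145.80

This is an ordinary annuity: 108 payments of £300.00 at the end of each quarter.
Periodic rate r = 0.034/4 per quarter; n is counted in quarters.
PV = PMT × [(1 − (1+r)^−n)/r] = 300 × [1 − (1+r)^−108] / r = £21,145.80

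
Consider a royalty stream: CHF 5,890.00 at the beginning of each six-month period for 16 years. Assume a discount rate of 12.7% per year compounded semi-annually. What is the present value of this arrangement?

This is an annuity due: 32 payments of CHF 5,890.00 at the beginning of each six-month period.
Periodic rate r = 0.127/2 per half-year; n is counted in half-years.
PV = PMT × [(1 − (1+r)^−n)/r] × (1+r) = 5,890 × [1 − (1+r)^−32] / r × (1+r) = CHF 84,890.31

CHF 84,890.31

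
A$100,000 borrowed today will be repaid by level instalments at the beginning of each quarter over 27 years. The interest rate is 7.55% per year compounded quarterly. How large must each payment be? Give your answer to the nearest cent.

A$2,136.03

Level annuity due; solve PV = PMT × [(1 − (1+r)^−n)/r] × (1+r) for PMT.
Periodic rate r = 0.0755/4 per quarter; n is counted in quarters.
With n = 108: PMT = 100,000 / ([(1 − (1+r)^−n)/r] × (1+r)) = A$2,136.03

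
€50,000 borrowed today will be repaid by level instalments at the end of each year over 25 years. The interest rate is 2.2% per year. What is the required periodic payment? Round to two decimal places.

Level ordinary annuity; solve PV = PMT × [(1 − (1+r)^−n)/r] for PMT.
Periodic rate r = 0.022 per year.
With n = 25: PMT = 50,000 / ([(1 − (1+r)^−n)/r]) = €2,621.55

€2,621.55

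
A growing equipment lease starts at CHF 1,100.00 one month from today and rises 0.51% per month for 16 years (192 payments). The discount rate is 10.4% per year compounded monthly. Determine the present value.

CHF 152,183.48

Periodic rate r = 0.104/12 per month; n is counted in months.
Growing ordinary annuity: PV = PMT₁ × [1 − ((1+g)/(1+r))^n] / (r − g) = 1,100 × [1 − ((1+0.0051)/(1+r))^192] / (r − 0.0051) = CHF 152,183.48.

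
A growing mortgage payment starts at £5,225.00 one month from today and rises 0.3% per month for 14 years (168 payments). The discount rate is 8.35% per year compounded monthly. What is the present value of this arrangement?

Periodic rate r = 0.0835/12 per month; n is counted in months.
Growing ordinary annuity: PV = PMT₁ × [1 − ((1+g)/(1+r))^n] / (r − g) = 5,225 × [1 − ((1+0.003)/(1+r))^168] / (r − 0.003) = £638,919.23.

£638,919.23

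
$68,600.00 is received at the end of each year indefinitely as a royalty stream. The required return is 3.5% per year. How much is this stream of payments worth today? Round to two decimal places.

Periodic rate r = 0.035 per year.
Level perpetuity: PV = PMT / r = 68,600 / (0.035) = $1,960,000.00.

$1,960,000.00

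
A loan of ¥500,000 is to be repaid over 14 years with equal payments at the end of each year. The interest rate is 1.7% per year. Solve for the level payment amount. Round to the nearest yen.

Level ordinary annuity; solve PV = PMT × [(1 − (1+r)^−n)/r] for PMT.
Periodic rate r = 0.017 per year.
With n = 14: PMT = 500,000 / ([(1 − (1+r)^−n)/r]) = ¥40,434

¥40,434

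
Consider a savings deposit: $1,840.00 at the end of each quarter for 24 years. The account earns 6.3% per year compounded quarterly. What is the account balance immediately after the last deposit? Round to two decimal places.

$406,863.11

This is an ordinary annuity: 96 deposits of $1,840.00 at the end of each quarter.
Periodic rate r = 0.063/4 per quarter; n is counted in quarters.
FV = PMT × [((1+r)^n − 1)/r] = 1,840 × [(1+r)^96 − 1] / r = $406,863.11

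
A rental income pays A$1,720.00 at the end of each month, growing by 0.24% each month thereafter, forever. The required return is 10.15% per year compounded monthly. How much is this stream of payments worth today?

A$283,906.46

Periodic rate r = 0.1015/12 per month.
Growing perpetuity (Gordon): PV = PMT₁ / (r − g) = 1,720 / (r − 0.0024) = A$283,906.46.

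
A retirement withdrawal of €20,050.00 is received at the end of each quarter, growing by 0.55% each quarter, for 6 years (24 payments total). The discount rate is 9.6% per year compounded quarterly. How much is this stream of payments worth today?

€384,081.18

Periodic rate r = 0.096/4 per quarter; n is counted in quarters.
Growing ordinary annuity: PV = PMT₁ × [1 − ((1+g)/(1+r))^n] / (r − g) = 20,050 × [1 − ((1+0.0055)/(1+r))^24] / (r − 0.0055) = €384,081.18.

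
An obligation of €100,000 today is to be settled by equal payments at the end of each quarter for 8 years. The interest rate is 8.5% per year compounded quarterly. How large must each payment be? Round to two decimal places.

€4,338.85

Level ordinary annuity; solve PV = PMT × [(1 − (1+r)^−n)/r] for PMT.
Periodic rate r = 0.085/4 per quarter; n is counted in quarters.
With n = 32: PMT = 100,000 / ([(1 − (1+r)^−n)/r]) = €4,338.85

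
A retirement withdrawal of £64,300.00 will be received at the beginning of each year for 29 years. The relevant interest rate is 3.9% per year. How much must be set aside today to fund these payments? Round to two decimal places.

£1,148,196.69

This is an annuity due: 29 payments of £64,300.00 at the beginning of each year.
Periodic rate r = 0.039 per year.
PV = PMT × [(1 − (1+r)^−n)/r] × (1+r) = 64,300 × [1 − (1+r)^−29] / r × (1+r) = £1,148,196.69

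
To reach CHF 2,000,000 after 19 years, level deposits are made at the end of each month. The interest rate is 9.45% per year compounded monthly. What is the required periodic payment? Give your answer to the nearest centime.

CHF 3,162.47

Level ordinary annuity; solve FV = PMT × [((1+r)^n − 1)/r] for PMT.
Periodic rate r = 0.0945/12 per month; n is counted in months.
With n = 228: PMT = 2,000,000 / ([((1+r)^n − 1)/r]) = CHF 3,162.47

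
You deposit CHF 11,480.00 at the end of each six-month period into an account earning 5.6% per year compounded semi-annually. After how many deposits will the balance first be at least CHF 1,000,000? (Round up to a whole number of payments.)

45 payments

Periodic rate r = 0.056/2 per half-year; n is counted in half-years.
Ordinary annuity FV: 1,000,000 = 11,480 × [((1+r)^n − 1)/r].
(1+r)^n = 1 + 1,000,000 × r / 11,480, so n = ln(1 + 1,000,000·r/11,480) / ln(1+r) = 44.73.
Round up to a whole number of payments: n = 45.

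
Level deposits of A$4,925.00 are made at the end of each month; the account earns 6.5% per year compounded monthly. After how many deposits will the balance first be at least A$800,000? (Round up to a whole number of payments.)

117 payments

Periodic rate r = 0.065/12 per month; n is counted in months.
Ordinary annuity FV: 800,000 = 4,925 × [((1+r)^n − 1)/r].
(1+r)^n = 1 + 800,000 × r / 4,925, so n = ln(1 + 800,000·r/4,925) / ln(1+r) = 116.84.
Round up to a whole number of payments: n = 117.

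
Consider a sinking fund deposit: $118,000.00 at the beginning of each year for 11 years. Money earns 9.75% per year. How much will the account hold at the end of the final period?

This is an annuity due: 11 deposits of $118,000.00 at the beginning of each year.
Periodic rate r = 0.0975 per year.
FV = PMT × [((1+r)^n − 1)/r] × (1+r) = 118,000 × [(1+r)^11 − 1] / r × (1+r) = $2,367,741.68

$2,367,741.68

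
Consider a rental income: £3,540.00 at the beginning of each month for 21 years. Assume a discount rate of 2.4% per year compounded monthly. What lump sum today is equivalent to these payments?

This is an annuity due: 252 payments of £3,540.00 at the beginning of each month.
Periodic rate r = 0.024/12 per month; n is counted in months.
PV = PMT × [(1 − (1+r)^−n)/r] × (1+r) = 3,540 × [1 − (1+r)^−252] / r × (1+r) = £701,588.44

£701,588.44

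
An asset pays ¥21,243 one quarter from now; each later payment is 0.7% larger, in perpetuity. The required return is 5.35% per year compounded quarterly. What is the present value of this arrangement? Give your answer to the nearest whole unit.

Periodic rate r = 0.0535/4 per quarter.
Growing perpetuity (Gordon): PV = PMT₁ / (r − g) = 21,243 / (r − 0.007) = ¥3,332,235.

¥3,332,235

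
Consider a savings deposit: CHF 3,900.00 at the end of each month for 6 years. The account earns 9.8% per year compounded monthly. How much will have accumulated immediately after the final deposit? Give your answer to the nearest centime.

CHF 380,173.52

This is an ordinary annuity: 72 deposits of CHF 3,900.00 at the end of each month.
Periodic rate r = 0.098/12 per month; n is counted in months.
FV = PMT × [((1+r)^n − 1)/r] = 3,900 × [(1+r)^72 − 1] / r = CHF 380,173.52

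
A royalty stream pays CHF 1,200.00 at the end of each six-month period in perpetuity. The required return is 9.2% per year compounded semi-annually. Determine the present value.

CHF 26,086.96

Periodic rate r = 0.092/2 per half-year.
Level perpetuity: PV = PMT / r = 1,200 / (0.092/2) = CHF 26,086.96.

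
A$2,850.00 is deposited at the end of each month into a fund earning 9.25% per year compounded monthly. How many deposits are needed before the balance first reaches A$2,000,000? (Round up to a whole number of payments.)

Periodic rate r = 0.0925/12 per month; n is counted in months.
Ordinary annuity FV: 2,000,000 = 2,850 × [((1+r)^n − 1)/r].
(1+r)^n = 1 + 2,000,000 × r / 2,850, so n = ln(1 + 2,000,000·r/2,850) / ln(1+r) = 241.93.
Round up to a whole number of payments: n = 242.

242 payments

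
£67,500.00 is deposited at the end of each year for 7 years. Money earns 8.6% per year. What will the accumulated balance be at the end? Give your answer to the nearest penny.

£613,460.52

This is an ordinary annuity: 7 deposits of £67,500.00 at the end of each year.
Periodic rate r = 0.086 per year.
FV = PMT × [((1+r)^n − 1)/r] = 67,500 × [(1+r)^7 − 1] / r = £613,460.52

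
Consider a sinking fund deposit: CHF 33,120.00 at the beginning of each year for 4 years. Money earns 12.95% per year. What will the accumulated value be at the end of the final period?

This is an annuity due: 4 deposits of CHF 33,120.00 at the beginning of each year.
Periodic rate r = 0.1295 per year.
FV = PMT × [((1+r)^n − 1)/r] × (1+r) = 33,120 × [(1+r)^4 − 1] / r × (1+r) = CHF 181,293.66

CHF 181,293.66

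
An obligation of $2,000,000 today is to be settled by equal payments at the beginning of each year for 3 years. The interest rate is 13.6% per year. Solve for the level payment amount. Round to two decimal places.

Level annuity due; solve PV = PMT × [(1 − (1+r)^−n)/r] × (1+r) for PMT.
Periodic rate r = 0.136 per year.
With n = 3: PMT = 2,000,000 / ([(1 − (1+r)^−n)/r] × (1+r)) = $753,245.30

$753,245.30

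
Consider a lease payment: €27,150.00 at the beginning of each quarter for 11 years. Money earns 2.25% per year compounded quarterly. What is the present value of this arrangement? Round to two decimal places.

€1,061,569.24

This is an annuity due: 44 payments of €27,150.00 at the beginning of each quarter.
Periodic rate r = 0.0225/4 per quarter; n is counted in quarters.
PV = PMT × [(1 − (1+r)^−n)/r] × (1+r) = 27,150 × [1 − (1+r)^−44] / r × (1+r) = €1,061,569.24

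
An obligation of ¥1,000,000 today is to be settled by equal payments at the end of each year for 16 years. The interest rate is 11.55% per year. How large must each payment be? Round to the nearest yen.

¥139,826

Level ordinary annuity; solve PV = PMT × [(1 − (1+r)^−n)/r] for PMT.
Periodic rate r = 0.1155 per year.
With n = 16: PMT = 1,000,000 / ([(1 − (1+r)^−n)/r]) = ¥139,826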